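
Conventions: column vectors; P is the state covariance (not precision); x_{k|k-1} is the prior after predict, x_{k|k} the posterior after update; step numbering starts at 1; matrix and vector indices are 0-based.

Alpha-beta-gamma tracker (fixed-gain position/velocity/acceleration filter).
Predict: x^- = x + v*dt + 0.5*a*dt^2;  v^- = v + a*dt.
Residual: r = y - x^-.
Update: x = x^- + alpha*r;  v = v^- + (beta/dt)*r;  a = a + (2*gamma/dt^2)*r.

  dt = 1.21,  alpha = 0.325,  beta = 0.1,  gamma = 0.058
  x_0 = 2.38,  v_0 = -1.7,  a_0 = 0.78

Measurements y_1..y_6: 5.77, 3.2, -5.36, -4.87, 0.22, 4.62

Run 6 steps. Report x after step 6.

step 1: x_pred=0.8940  r=4.8760  x^+=2.4787  v^+=-0.3532  a^+=1.1663
step 2: x_pred=2.9051  r=0.2949  x^+=3.0009  v^+=1.0824  a^+=1.1897
step 3: x_pred=5.1816  r=-10.5416  x^+=1.7556  v^+=1.6507  a^+=0.3545
step 4: x_pred=4.0124  r=-8.8824  x^+=1.1256  v^+=1.3456  a^+=-0.3493
step 5: x_pred=2.4981  r=-2.2781  x^+=1.7577  v^+=0.7347  a^+=-0.5298
step 6: x_pred=2.2589  r=2.3611  x^+=3.0262  v^+=0.2888  a^+=-0.3427

x_post = 3.0262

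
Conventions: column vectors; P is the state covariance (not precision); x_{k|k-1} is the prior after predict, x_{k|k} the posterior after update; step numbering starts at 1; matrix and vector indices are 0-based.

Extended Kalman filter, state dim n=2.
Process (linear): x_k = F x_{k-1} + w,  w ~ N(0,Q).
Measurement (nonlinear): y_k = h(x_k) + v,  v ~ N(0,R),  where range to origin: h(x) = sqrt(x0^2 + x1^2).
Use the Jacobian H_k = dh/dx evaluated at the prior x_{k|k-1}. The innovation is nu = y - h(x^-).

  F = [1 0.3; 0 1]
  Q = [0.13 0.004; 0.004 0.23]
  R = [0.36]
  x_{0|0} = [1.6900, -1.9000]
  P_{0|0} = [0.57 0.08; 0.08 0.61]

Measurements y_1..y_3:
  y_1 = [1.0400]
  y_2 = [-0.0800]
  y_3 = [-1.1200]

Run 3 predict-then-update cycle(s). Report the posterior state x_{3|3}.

step 1: x^-=[1.1200, -1.9000]  P^-=[0.8029 0.2670; 0.2670 0.8400]  H_jac=[0.5078 -0.8615]  S=[0.9568]  K=[0.1857; -0.6146]  nu=[-1.1655]  x^+=[0.9035, -1.1837]  P^+=[0.7699 0.3762; 0.3762 0.4786]
step 2: x^-=[0.5484, -1.1837]  P^-=[1.1687 0.5238; 0.5238 0.7086]  H_jac=[0.4204 -0.9073]  S=[0.7503]  K=[0.0214; -0.5634]  nu=[-1.3846]  x^+=[0.5188, -0.4036]  P^+=[1.1684 0.5328; 0.5328 0.4704]
step 3: x^-=[0.3977, -0.4036]  P^-=[1.6604 0.6780; 0.6780 0.7004]  H_jac=[0.7019 -0.7123]  S=[0.8555]  K=[0.7979; -0.0269]  nu=[-1.6866]  x^+=[-0.9480, -0.3582]  P^+=[1.1158 0.6963; 0.6963 0.6998]

x_post = [-0.9480, -0.3582]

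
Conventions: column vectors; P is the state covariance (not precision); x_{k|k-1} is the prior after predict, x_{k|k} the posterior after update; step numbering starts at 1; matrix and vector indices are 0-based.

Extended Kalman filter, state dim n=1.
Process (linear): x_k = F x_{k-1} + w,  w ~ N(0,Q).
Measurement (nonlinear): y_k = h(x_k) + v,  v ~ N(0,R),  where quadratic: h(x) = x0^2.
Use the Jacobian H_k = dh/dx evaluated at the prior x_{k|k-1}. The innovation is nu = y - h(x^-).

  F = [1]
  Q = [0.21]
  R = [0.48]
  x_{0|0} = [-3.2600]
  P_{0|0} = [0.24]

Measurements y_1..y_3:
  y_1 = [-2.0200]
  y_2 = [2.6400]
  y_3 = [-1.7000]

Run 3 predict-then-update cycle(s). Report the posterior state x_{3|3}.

step 1: x^-=[-3.2600]  P^-=[0.4500]  H_jac=[-6.5200]  S=[19.6097]  K=[-0.1496]  nu=[-12.6476]  x^+=[-1.3677]  P^+=[0.0110]
step 2: x^-=[-1.3677]  P^-=[0.2210]  H_jac=[-2.7353]  S=[2.1336]  K=[-0.2833]  nu=[0.7695]  x^+=[-1.5857]  P^+=[0.0497]
step 3: x^-=[-1.5857]  P^-=[0.2597]  H_jac=[-3.1714]  S=[3.0922]  K=[-0.2664]  nu=[-4.2144]  x^+=[-0.4631]  P^+=[0.0403]

x_post = [-0.4631]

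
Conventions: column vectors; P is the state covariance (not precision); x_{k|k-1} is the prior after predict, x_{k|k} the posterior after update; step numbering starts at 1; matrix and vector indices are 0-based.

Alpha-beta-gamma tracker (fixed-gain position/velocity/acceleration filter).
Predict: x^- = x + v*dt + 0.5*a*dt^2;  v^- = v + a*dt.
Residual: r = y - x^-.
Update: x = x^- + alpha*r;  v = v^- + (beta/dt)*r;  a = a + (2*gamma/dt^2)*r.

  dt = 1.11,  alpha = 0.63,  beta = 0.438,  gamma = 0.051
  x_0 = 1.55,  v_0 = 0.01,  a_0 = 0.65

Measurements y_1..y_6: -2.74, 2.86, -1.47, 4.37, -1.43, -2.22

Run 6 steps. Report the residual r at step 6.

step 1: x_pred=1.9615  r=-4.7015  x^+=-1.0004  v^+=-1.1237  a^+=0.2608
step 2: x_pred=-2.0871  r=4.9471  x^+=1.0296  v^+=1.1179  a^+=0.6703
step 3: x_pred=2.6834  r=-4.1534  x^+=0.0667  v^+=0.2230  a^+=0.3265
step 4: x_pred=0.5154  r=3.8546  x^+=2.9438  v^+=2.1064  a^+=0.6456
step 5: x_pred=5.6797  r=-7.1097  x^+=1.2006  v^+=0.0176  a^+=0.0570
step 6: x_pred=1.2552  r=-3.4752  x^+=-0.9342  v^+=-1.2904  a^+=-0.2307

resid = -3.4752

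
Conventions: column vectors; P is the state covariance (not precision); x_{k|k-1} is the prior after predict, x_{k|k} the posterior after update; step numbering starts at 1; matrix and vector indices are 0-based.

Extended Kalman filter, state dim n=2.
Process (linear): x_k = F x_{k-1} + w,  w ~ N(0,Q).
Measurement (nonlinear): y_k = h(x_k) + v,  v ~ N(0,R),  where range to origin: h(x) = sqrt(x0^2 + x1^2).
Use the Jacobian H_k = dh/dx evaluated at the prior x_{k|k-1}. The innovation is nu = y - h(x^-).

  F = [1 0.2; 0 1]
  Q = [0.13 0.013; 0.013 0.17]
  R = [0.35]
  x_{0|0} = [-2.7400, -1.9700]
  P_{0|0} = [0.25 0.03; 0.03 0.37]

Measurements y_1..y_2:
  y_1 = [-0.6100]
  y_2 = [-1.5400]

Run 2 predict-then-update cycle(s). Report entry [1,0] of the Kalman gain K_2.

K[1,0] = -0.1183

step 1: x^-=[-3.1340, -1.9700]  P^-=[0.4068 0.1170; 0.1170 0.5400]  H_jac=[-0.8466 -0.5322]  S=[0.9000]  K=[-0.4519; -0.4294]  nu=[-4.3117]  x^+=[-1.1856, -0.1186]  P^+=[0.2230 -0.0576; -0.0576 0.3741]
step 2: x^-=[-1.2093, -0.1186]  P^-=[0.3449 0.0302; 0.0302 0.5441]  H_jac=[-0.9952 -0.0976]  S=[0.7027]  K=[-0.4927; -0.1183]  nu=[-2.7551]  x^+=[0.1482, 0.2074]  P^+=[0.1743 -0.0108; -0.0108 0.5342]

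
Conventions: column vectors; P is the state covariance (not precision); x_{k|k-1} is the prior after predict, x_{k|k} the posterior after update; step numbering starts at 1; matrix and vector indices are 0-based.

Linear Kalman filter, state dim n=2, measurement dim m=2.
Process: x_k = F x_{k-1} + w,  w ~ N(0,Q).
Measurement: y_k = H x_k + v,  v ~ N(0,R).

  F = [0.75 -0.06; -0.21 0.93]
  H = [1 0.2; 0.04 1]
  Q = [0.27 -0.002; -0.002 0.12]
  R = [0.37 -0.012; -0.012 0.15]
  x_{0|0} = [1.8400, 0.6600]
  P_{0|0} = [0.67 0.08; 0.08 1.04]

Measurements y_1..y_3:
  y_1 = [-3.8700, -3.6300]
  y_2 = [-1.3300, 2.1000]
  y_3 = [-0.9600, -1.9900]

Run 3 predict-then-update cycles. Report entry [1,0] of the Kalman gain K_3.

step 1: x^-=[1.3404, 0.2274]  P^-=[0.6434 -0.1087; -0.1087 1.0178]  S=[1.0106 0.1077; 0.1077 1.1601]  K=[0.6290 -0.1299; 0.0007 0.8735]  nu=[-5.2559, -3.9110]  x^+=[-1.4572, -3.1928]  P^+=[0.2416 -0.0367; -0.0367 0.1325]
step 2: x^-=[-0.9014, -2.6633]  P^-=[0.4097 -0.0735; -0.0735 0.2596]  S=[0.7607 -0.0178; -0.0178 0.4044]  K=[0.5165 -0.1185; -0.0136 0.6341]  nu=[0.1040, 4.7993]  x^+=[-1.4165, 0.3785]  P^+=[0.1989 -0.0319; -0.0319 0.0966]
step 3: x^-=[-1.0851, 0.6495]  P^-=[0.3851 -0.0614; -0.0614 0.2248]  S=[0.7395 -0.0135; -0.0135 0.3705]  K=[0.5022 -0.1058; -0.0113 0.5997]  nu=[-0.0048, -2.5961]  x^+=[-0.8129, -0.9072]  P^+=[0.1930 -0.0296; -0.0296 0.0913]

K[1,0] = -0.0113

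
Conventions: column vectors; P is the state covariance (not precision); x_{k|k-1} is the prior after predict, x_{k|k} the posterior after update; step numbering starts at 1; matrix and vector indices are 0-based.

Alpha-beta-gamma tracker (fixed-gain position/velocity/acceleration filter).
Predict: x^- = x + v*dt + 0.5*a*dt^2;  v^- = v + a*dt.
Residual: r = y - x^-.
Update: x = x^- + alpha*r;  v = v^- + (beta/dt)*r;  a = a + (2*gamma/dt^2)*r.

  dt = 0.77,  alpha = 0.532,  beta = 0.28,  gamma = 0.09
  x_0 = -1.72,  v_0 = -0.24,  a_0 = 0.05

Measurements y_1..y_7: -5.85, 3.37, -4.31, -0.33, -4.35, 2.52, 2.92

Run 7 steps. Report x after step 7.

step 1: x_pred=-1.8900  r=-3.9600  x^+=-3.9967  v^+=-1.6415  a^+=-1.1522
step 2: x_pred=-5.6023  r=8.9723  x^+=-0.8290  v^+=0.7339  a^+=1.5717
step 3: x_pred=0.2020  r=-4.5120  x^+=-2.1984  v^+=0.3034  a^+=0.2019
step 4: x_pred=-1.9049  r=1.5749  x^+=-1.0671  v^+=1.0315  a^+=0.6800
step 5: x_pred=-0.0712  r=-4.2788  x^+=-2.3475  v^+=-0.0008  a^+=-0.6190
step 6: x_pred=-2.5317  r=5.0517  x^+=0.1558  v^+=1.3595  a^+=0.9146
step 7: x_pred=1.4738  r=1.4462  x^+=2.2432  v^+=2.5897  a^+=1.3537

x_post = 2.2432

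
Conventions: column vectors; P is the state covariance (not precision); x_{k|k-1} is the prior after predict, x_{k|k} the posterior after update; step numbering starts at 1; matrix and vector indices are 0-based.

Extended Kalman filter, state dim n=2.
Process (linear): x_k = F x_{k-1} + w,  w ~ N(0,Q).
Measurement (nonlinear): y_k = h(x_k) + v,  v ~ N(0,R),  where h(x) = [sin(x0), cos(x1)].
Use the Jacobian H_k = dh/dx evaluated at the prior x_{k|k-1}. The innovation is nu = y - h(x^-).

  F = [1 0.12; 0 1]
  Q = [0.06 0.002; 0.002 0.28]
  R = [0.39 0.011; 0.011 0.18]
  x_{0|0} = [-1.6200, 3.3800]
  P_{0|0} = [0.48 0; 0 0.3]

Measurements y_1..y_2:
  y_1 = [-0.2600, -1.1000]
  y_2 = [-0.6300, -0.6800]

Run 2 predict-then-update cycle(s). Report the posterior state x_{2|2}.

x_post = [-0.6060, 3.4818]

step 1: x^-=[-1.2144, 3.3800]  P^-=[0.5443 0.0380; 0.0380 0.5800]  H_jac=[0.3489 0.0000; 0.0000 0.2362]  S=[0.4563 0.0141; 0.0141 0.2123]  K=[0.4158 0.0146; 0.0091 0.6444]  nu=[0.6772, -0.1283]  x^+=[-0.9347, 3.3035]  P^+=[0.4652 0.0305; 0.0305 0.4916]
step 2: x^-=[-0.5383, 3.3035]  P^-=[0.5396 0.0915; 0.0915 0.7716]  H_jac=[0.8586 0.0000; 0.0000 0.1612]  S=[0.7878 0.0237; 0.0237 0.2000]  K=[0.5880 0.0042; 0.0813 0.6121]  nu=[-0.1173, 0.3069]  x^+=[-0.6060, 3.4818]  P^+=[0.2671 0.0448; 0.0448 0.6891]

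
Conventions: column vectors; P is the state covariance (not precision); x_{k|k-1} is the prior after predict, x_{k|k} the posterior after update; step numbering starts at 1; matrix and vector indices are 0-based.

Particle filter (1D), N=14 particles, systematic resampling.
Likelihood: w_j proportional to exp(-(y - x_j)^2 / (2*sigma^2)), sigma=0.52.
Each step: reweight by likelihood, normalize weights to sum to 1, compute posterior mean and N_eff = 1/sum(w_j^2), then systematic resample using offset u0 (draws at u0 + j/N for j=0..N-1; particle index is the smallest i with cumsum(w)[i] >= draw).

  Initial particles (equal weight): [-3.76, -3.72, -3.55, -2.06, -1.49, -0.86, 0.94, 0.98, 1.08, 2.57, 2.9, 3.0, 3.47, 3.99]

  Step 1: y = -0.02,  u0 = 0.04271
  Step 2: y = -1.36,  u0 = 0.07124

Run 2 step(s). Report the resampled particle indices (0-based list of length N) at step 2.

resampled_idx = [0, 0, 1, 1, 1, 2, 2, 2, 3, 3, 3, 4, 4, 4]

step 1: w=[0.0000, 0.0000, 0.0000, 0.0006, 0.0250, 0.3685, 0.2471, 0.2138, 0.1450, 0.0000, 0.0000, 0.0000, 0.0000, 0.0000]  mean=0.2430  Neff=3.7850  idx=[5, 5, 5, 5, 5, 6, 6, 6, 6, 7, 7, 7, 8, 8]
step 2: w=[0.2000, 0.2000, 0.2000, 0.2000, 0.2000, 0.0000, 0.0000, 0.0000, 0.0000, 0.0000, 0.0000, 0.0000, 0.0000, 0.0000]  mean=-0.8598  Neff=5.0012  idx=[0, 0, 1, 1, 1, 2, 2, 2, 3, 3, 3, 4, 4, 4]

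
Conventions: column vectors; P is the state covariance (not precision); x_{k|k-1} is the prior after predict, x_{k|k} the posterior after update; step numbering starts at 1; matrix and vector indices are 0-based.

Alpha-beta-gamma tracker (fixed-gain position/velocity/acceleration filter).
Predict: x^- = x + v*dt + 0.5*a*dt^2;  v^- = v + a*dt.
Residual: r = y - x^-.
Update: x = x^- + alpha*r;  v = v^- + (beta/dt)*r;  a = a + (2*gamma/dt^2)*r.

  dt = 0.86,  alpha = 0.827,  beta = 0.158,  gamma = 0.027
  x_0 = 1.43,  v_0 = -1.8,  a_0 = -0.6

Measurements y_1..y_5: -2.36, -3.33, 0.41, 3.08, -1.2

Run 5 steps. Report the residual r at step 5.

resid = -2.1181

step 1: x_pred=-0.3399  r=-2.0201  x^+=-2.0105  v^+=-2.6871  a^+=-0.7475
step 2: x_pred=-4.5979  r=1.2679  x^+=-3.5493  v^+=-3.0970  a^+=-0.6549
step 3: x_pred=-6.4550  r=6.8650  x^+=-0.7776  v^+=-2.3990  a^+=-0.1537
step 4: x_pred=-2.8977  r=5.9777  x^+=2.0459  v^+=-1.4330  a^+=0.2828
step 5: x_pred=0.9181  r=-2.1181  x^+=-0.8336  v^+=-1.5790  a^+=0.1281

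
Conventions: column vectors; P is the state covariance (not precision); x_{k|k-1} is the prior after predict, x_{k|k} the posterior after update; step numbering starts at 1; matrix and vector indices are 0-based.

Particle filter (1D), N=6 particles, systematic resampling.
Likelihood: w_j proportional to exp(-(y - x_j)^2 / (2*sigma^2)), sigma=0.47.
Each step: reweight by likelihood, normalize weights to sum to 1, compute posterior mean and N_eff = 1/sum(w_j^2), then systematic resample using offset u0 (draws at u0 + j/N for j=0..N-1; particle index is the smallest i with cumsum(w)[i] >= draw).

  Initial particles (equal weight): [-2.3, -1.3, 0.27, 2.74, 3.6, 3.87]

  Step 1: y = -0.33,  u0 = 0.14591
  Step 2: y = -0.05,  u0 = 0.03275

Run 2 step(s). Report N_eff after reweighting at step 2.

N_eff = 5.0723

step 1: w=[0.0003, 0.2116, 0.7881, 0.0000, 0.0000, 0.0000]  mean=-0.0629  Neff=1.5017  idx=[1, 2, 2, 2, 2, 2]
step 2: w=[0.0073, 0.1985, 0.1985, 0.1985, 0.1985, 0.1985]  mean=0.2586  Neff=5.0723  idx=[1, 1, 2, 3, 4, 5]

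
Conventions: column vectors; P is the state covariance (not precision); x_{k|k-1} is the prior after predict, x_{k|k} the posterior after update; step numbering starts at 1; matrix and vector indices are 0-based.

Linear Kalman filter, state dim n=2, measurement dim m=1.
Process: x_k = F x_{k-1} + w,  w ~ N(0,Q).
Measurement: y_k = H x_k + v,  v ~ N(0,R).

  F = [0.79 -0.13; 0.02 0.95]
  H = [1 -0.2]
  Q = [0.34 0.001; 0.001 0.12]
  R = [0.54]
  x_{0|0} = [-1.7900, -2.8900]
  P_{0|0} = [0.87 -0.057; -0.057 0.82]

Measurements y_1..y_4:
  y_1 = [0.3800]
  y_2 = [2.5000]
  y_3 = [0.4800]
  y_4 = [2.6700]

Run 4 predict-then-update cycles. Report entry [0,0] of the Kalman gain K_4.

K[0,0] = 0.4706

step 1: x^-=[-1.0384, -2.7813]  P^-=[0.9085 -0.1292; -0.1292 0.8582]  S=[1.5345]  K=[0.6089; -0.1960]  nu=[0.8621]  x^+=[-0.5134, -2.9503]  P^+=[0.3396 0.0540; 0.0540 0.7993]
step 2: x^-=[-0.0221, -2.8131]  P^-=[0.5544 -0.0520; -0.0520 0.8435]  S=[1.1489]  K=[0.4916; -0.1921]  nu=[1.9595]  x^+=[0.9411, -3.1894]  P^+=[0.2767 0.0565; 0.0565 0.8011]
step 3: x^-=[1.1581, -3.0111]  P^-=[0.5147 -0.0513; -0.0513 0.8453]  S=[1.1090]  K=[0.4733; -0.1987]  nu=[-1.2803]  x^+=[0.5521, -2.7567]  P^+=[0.2662 0.0530; 0.0530 0.8015]
step 4: x^-=[0.7945, -2.6078]  P^-=[0.5088 -0.0541; -0.0541 0.8455]  S=[1.1043]  K=[0.4706; -0.2022]  nu=[1.3539]  x^+=[1.4316, -2.8815]  P^+=[0.2643 0.0509; 0.0509 0.8004]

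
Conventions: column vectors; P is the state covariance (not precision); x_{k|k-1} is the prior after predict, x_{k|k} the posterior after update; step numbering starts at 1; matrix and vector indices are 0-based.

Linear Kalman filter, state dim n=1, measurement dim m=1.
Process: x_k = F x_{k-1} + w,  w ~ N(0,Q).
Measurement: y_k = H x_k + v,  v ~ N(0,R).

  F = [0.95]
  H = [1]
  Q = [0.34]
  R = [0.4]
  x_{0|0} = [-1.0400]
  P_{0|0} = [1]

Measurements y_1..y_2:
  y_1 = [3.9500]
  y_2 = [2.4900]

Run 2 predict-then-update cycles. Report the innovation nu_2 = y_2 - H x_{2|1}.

innov = [-0.1201]

step 1: x^-=[-0.9880]  P^-=[1.2425]  S=[1.6425]  K=[0.7565]  nu=[4.9380]  x^+=[2.7474]  P^+=[0.3026]
step 2: x^-=[2.6101]  P^-=[0.6131]  S=[1.0131]  K=[0.6052]  nu=[-0.1201]  x^+=[2.5374]  P^+=[0.2421]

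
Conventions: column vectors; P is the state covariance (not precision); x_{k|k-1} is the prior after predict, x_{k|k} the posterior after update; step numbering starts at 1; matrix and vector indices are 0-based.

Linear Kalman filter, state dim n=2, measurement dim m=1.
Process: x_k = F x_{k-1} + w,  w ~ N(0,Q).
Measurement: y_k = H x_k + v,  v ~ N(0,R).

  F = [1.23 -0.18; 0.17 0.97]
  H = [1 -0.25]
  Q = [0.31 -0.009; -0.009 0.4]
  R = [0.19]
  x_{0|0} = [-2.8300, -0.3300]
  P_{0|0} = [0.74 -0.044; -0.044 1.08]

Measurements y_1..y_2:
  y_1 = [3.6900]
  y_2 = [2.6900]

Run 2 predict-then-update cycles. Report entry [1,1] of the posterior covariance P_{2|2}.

P_post[1,1] = 1.6231

step 1: x^-=[-3.4215, -0.8012]  P^-=[1.4840 -0.0940; -0.0940 1.4230]  S=[1.8100]  K=[0.8329; -0.2485]  nu=[6.9112]  x^+=[2.3349, -2.5185]  P^+=[0.2284 0.2806; 0.2806 1.3113]
step 2: x^-=[3.3252, -2.0460]  P^-=[0.5738 0.1360; 0.1360 1.7329]  S=[0.8041]  K=[0.6713; -0.3696]  nu=[-1.1467]  x^+=[2.5554, -1.6222]  P^+=[0.2114 0.3355; 0.3355 1.6231]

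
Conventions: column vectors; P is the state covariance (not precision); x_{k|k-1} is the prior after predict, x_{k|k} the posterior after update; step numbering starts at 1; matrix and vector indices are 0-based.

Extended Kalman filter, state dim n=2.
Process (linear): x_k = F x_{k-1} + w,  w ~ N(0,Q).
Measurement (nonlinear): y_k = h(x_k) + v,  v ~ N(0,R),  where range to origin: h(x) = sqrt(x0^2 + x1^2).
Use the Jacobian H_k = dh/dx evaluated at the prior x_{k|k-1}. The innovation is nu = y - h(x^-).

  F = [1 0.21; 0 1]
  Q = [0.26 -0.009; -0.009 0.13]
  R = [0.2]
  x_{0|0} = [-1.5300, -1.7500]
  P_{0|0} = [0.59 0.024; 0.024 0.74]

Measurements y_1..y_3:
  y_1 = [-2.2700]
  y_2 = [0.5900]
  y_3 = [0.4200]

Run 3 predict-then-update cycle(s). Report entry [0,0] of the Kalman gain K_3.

step 1: x^-=[-1.8975, -1.7500]  P^-=[0.8927 0.1704; 0.1704 0.8700]  H_jac=[-0.7351 -0.6780]  S=[1.2521]  K=[-0.6164; -0.5711]  nu=[-4.8513]  x^+=[1.0926, 1.0206]  P^+=[0.4170 -0.2704; -0.2704 0.4616]
step 2: x^-=[1.3070, 1.0206]  P^-=[0.5838 -0.1824; -0.1824 0.5916]  H_jac=[0.7882 0.6155]  S=[0.6098]  K=[0.5705; 0.3613]  nu=[-1.0682]  x^+=[0.6975, 0.6346]  P^+=[0.3854 -0.3081; -0.3081 0.5120]
step 3: x^-=[0.8308, 0.6346]  P^-=[0.5385 -0.2096; -0.2096 0.6420]  H_jac=[0.7947 0.6070]  S=[0.5744]  K=[0.5235; 0.3884]  nu=[-0.6254]  x^+=[0.5034, 0.3916]  P^+=[0.3811 -0.3264; -0.3264 0.5553]

K[0,0] = 0.5235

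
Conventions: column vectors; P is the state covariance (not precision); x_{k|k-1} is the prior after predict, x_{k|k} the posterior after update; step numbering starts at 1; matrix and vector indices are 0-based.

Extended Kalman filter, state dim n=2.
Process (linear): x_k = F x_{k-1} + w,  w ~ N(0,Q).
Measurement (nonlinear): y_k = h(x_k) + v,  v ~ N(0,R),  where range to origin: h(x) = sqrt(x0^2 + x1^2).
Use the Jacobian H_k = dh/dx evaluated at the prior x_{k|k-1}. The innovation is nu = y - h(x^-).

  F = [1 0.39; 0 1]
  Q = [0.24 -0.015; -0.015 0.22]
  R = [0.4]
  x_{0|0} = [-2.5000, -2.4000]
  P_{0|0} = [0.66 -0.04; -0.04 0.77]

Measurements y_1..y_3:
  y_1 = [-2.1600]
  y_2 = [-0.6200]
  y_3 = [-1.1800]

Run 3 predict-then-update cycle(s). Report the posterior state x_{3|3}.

x_post = [0.1046, 0.6613]

step 1: x^-=[-3.4360, -2.4000]  P^-=[0.9859 0.2453; 0.2453 0.9900]  H_jac=[-0.8198 -0.5726]  S=[1.6176]  K=[-0.5865; -0.4748]  nu=[-6.3512]  x^+=[0.2891, 0.6155]  P^+=[0.4295 -0.2051; -0.2051 0.6254]
step 2: x^-=[0.5291, 0.6155]  P^-=[0.6046 0.0237; 0.0237 0.8454]  H_jac=[0.6519 0.7583]  S=[1.1665]  K=[0.3533; 0.5628]  nu=[-1.4317]  x^+=[0.0233, -0.1903]  P^+=[0.4590 -0.2082; -0.2082 0.4759]
step 3: x^-=[-0.0509, -0.1903]  P^-=[0.6089 -0.0376; -0.0376 0.6959]  H_jac=[-0.2583 -0.9661]  S=[1.0713]  K=[-0.1129; -0.6184]  nu=[-1.3770]  x^+=[0.1046, 0.6613]  P^+=[0.5953 -0.1124; -0.1124 0.2861]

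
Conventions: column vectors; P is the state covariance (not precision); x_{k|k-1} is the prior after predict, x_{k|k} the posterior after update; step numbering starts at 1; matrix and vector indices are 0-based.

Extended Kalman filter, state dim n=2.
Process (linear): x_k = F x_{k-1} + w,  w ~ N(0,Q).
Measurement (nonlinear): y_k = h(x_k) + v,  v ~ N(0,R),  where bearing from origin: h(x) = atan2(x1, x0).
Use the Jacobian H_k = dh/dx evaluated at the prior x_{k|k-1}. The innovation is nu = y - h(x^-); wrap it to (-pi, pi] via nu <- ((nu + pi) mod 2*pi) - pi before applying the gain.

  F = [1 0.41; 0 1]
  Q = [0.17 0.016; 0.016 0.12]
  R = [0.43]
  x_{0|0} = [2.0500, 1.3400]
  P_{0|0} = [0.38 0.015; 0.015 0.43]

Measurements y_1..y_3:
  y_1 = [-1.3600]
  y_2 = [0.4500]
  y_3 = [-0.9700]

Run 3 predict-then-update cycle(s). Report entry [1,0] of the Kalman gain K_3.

K[1,0] = 0.3080

step 1: x^-=[2.5994, 1.3400]  P^-=[0.6346 0.2073; 0.2073 0.5500]  H_jac=[-0.1567 0.3039]  S=[0.4766]  K=[-0.0764; 0.2826]  nu=[-1.8360]  x^+=[2.7397, 0.8212]  P^+=[0.6318 0.2176; 0.2176 0.5119]
step 2: x^-=[3.0764, 0.8212]  P^-=[1.0663 0.4435; 0.4435 0.6319]  H_jac=[-0.0810 0.3034]  S=[0.4734]  K=[0.1018; 0.3292]  nu=[0.1891]  x^+=[3.0956, 0.8835]  P^+=[1.0614 0.4276; 0.4276 0.5806]
step 3: x^-=[3.4579, 0.8835]  P^-=[1.6796 0.6817; 0.6817 0.7006]  H_jac=[-0.0694 0.2715]  S=[0.4640]  K=[0.1477; 0.3080]  nu=[-1.2201]  x^+=[3.2776, 0.5077]  P^+=[1.6695 0.6606; 0.6606 0.6566]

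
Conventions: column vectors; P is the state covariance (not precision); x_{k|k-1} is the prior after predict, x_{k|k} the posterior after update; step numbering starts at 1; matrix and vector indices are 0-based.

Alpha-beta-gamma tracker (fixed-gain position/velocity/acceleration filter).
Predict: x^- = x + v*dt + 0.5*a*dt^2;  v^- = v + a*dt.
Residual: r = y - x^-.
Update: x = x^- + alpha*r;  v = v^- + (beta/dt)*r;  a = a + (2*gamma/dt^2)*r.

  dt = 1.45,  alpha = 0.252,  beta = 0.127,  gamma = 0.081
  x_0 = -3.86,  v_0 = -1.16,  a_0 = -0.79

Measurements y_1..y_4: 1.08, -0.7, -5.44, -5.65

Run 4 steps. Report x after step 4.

x_post = -7.0858

step 1: x_pred=-6.3725  r=7.4525  x^+=-4.4945  v^+=-1.6528  a^+=-0.2158
step 2: x_pred=-7.1178  r=6.4178  x^+=-5.5005  v^+=-1.4035  a^+=0.2787
step 3: x_pred=-7.2426  r=1.8026  x^+=-6.7884  v^+=-0.8415  a^+=0.4176
step 4: x_pred=-7.5695  r=1.9195  x^+=-7.0858  v^+=-0.0678  a^+=0.5655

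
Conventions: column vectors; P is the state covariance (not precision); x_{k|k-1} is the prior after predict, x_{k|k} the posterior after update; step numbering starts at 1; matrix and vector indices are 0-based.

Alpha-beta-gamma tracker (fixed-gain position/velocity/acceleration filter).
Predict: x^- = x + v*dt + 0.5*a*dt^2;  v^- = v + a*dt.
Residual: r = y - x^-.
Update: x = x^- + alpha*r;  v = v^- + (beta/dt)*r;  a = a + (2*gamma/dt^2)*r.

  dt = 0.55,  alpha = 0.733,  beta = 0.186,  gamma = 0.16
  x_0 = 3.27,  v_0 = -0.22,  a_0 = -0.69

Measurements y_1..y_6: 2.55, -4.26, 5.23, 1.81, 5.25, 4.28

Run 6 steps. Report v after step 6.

v_post = 6.5574

step 1: x_pred=3.0446  r=-0.4946  x^+=2.6821  v^+=-0.7668  a^+=-1.2133
step 2: x_pred=2.0768  r=-6.3368  x^+=-2.5681  v^+=-3.5771  a^+=-7.9167
step 3: x_pred=-5.7329  r=10.9629  x^+=2.3029  v^+=-4.2238  a^+=3.6804
step 4: x_pred=0.5365  r=1.2735  x^+=1.4700  v^+=-1.7689  a^+=5.0276
step 5: x_pred=1.2575  r=3.9925  x^+=4.1840  v^+=2.3464  a^+=9.2511
step 6: x_pred=6.8738  r=-2.5938  x^+=4.9725  v^+=6.5574  a^+=6.5072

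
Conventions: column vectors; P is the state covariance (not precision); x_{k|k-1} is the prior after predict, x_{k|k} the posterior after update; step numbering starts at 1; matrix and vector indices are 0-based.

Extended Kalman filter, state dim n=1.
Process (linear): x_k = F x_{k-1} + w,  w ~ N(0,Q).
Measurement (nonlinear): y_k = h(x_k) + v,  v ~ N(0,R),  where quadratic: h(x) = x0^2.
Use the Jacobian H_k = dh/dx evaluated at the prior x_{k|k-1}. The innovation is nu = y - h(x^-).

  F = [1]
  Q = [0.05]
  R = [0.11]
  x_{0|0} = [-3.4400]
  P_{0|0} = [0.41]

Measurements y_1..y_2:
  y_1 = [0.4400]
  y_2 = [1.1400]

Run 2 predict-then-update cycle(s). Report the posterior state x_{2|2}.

x_post = [-1.2955]

step 1: x^-=[-3.4400]  P^-=[0.4600]  H_jac=[-6.8800]  S=[21.8838]  K=[-0.1446]  nu=[-11.3936]  x^+=[-1.7923]  P^+=[0.0023]
step 2: x^-=[-1.7923]  P^-=[0.0523]  H_jac=[-3.5846]  S=[0.7822]  K=[-0.2397]  nu=[-2.0723]  x^+=[-1.2955]  P^+=[0.0074]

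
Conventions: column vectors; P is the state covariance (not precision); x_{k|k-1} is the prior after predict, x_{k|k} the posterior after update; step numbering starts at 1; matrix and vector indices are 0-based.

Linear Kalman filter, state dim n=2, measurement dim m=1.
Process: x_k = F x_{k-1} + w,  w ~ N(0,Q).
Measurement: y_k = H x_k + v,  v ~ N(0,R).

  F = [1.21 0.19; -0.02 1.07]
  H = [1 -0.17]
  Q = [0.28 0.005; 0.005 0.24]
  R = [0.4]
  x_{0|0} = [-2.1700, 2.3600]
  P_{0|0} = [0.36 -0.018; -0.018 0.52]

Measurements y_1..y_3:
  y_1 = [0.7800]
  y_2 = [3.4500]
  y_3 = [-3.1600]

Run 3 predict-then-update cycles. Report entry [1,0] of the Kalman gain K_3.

step 1: x^-=[-2.1773, 2.5686]  P^-=[0.8176 0.0788; 0.0788 0.8363]  S=[1.2150]  K=[0.6619; -0.0522]  nu=[3.3940]  x^+=[0.0692, 2.3915]  P^+=[0.2853 0.1207; 0.1207 0.8330]
step 2: x^-=[0.5381, 2.5575]  P^-=[0.7833 0.3233; 0.3233 1.1886]  S=[1.1077]  K=[0.6575; 0.1094]  nu=[3.3467]  x^+=[2.7385, 2.9238]  P^+=[0.3044 0.2436; 0.2436 1.1753]
step 3: x^-=[3.8691, 3.0737]  P^-=[0.8801 0.5510; 0.5510 1.5753]  S=[1.1383]  K=[0.6909; 0.2488]  nu=[-6.5066]  x^+=[-0.6262, 1.4548]  P^+=[0.3368 0.3553; 0.3553 1.5049]

K[1,0] = 0.2488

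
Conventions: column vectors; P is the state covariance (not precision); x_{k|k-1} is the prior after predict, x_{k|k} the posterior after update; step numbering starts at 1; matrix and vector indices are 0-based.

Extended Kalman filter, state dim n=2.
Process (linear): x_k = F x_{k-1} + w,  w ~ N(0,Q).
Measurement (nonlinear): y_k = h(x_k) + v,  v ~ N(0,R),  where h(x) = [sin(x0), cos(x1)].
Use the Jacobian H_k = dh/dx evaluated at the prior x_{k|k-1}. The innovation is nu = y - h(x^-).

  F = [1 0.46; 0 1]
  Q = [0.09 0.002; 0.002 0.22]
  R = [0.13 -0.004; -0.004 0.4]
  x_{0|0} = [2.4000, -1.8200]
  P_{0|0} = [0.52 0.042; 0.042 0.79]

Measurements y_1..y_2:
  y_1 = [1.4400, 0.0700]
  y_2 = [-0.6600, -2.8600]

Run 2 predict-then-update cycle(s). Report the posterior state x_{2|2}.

x_post = [-1.0805, -3.3502]

step 1: x^-=[1.5628, -1.8200]  P^-=[0.8158 0.4074; 0.4074 1.0100]  H_jac=[0.0080 0.0000; 0.0000 0.9691]  S=[0.1301 -0.0008; -0.0008 1.3486]  K=[0.0521 0.2928; 0.0298 0.7258]  nu=[0.4400, 0.3166]  x^+=[1.6784, -1.5771]  P^+=[0.6999 0.1206; 0.1206 0.2995]
step 2: x^-=[0.9530, -1.5771]  P^-=[0.9642 0.2604; 0.2604 0.5195]  H_jac=[0.5793 0.0000; 0.0000 1.0000]  S=[0.4536 0.1468; 0.1468 0.9194]  K=[1.2020 0.0912; 0.1578 0.5398]  nu=[-1.4751, -2.8537]  x^+=[-1.0805, -3.3502]  P^+=[0.2691 0.0317; 0.0317 0.2153]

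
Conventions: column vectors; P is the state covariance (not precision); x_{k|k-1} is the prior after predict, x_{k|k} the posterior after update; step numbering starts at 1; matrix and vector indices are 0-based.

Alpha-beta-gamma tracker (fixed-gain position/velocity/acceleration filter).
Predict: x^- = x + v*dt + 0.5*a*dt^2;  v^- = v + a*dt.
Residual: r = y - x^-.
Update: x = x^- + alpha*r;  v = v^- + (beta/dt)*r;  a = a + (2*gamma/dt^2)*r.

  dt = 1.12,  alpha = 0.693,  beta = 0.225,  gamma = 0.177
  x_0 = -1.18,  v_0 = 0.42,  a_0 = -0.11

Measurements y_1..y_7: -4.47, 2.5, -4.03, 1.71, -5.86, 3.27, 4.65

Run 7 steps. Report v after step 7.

step 1: x_pred=-0.7786  r=-3.6914  x^+=-3.3367  v^+=-0.4448  a^+=-1.1517
step 2: x_pred=-4.5573  r=7.0573  x^+=0.3334  v^+=-0.3170  a^+=0.8399
step 3: x_pred=0.5052  r=-4.5352  x^+=-2.6377  v^+=-0.2874  a^+=-0.4400
step 4: x_pred=-3.2356  r=4.9456  x^+=0.1917  v^+=0.2133  a^+=0.9557
step 5: x_pred=1.0300  r=-6.8900  x^+=-3.7448  v^+=-0.1005  a^+=-0.9887
step 6: x_pred=-4.4774  r=7.7474  x^+=0.8915  v^+=0.3485  a^+=1.1976
step 7: x_pred=2.0331  r=2.6169  x^+=3.8466  v^+=2.2156  a^+=1.9362

v_post = 2.2156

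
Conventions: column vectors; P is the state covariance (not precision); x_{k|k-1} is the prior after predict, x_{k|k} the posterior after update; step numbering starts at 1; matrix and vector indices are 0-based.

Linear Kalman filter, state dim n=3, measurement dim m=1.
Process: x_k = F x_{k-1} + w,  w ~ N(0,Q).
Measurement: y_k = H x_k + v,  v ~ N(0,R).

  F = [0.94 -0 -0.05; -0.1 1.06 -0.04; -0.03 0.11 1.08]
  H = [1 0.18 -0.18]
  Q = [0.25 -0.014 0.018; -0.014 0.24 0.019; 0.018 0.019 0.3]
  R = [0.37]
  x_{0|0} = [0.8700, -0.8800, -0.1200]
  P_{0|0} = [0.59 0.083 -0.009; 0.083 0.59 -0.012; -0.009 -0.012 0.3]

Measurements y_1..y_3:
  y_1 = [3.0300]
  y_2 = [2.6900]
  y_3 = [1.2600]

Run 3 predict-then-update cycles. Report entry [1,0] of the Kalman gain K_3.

K[1,0] = 0.0314

step 1: x^-=[0.8238, -1.0150, -0.2525]  P^-=[0.7729 0.0148 -0.0153; 0.0148 0.8927 0.0603; -0.0153 0.0603 0.6548]  S=[1.2000]  K=[0.6486; 0.1372; -0.1020]  nu=[2.3434]  x^+=[2.3438, -0.6936, -0.4914]  P^+=[0.2681 -0.0920 0.0640; -0.0920 0.8701 0.0771; 0.0640 0.0771 0.6423]
step 2: x^-=[2.2278, -0.9499, -0.6773]  P^-=[0.4825 -0.1357 0.0309; -0.1357 1.2348 0.1785; 0.0309 0.1785 1.0747]  S=[0.8557]  K=[0.5287; 0.0636; -0.1524]  nu=[0.5113]  x^+=[2.4981, -0.9174, -0.7553]  P^+=[0.2432 -0.1645 0.0999; -0.1645 1.2313 0.1868; 0.0999 0.1868 1.0549]
step 3: x^-=[2.3860, -1.1921, -0.9915]  P^-=[0.4582 -0.2118 0.0377; -0.2118 1.6475 0.3272; 0.0377 0.3272 1.5845]  S=[0.8219]  K=[0.5028; 0.0314; -0.2295]  nu=[-1.0899]  x^+=[1.8380, -1.2263, -0.7414]  P^+=[0.2504 -0.2248 0.1325; -0.2248 1.6467 0.3331; 0.1325 0.3331 1.5412]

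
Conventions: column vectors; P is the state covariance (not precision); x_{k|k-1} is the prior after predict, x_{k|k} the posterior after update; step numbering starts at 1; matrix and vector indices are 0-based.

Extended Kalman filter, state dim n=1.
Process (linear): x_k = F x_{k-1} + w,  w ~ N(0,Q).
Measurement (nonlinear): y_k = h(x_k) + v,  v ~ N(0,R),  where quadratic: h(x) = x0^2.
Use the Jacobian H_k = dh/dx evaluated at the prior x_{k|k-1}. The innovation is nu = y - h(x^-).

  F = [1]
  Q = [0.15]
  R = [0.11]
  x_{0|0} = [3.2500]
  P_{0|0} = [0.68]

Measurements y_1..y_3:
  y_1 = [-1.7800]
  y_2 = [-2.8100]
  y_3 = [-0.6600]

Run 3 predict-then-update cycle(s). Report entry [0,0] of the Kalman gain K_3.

K[0,0] = -0.4864

step 1: x^-=[3.2500]  P^-=[0.8300]  H_jac=[6.5000]  S=[35.1775]  K=[0.1534]  nu=[-12.3425]  x^+=[1.3571]  P^+=[0.0026]
step 2: x^-=[1.3571]  P^-=[0.1526]  H_jac=[2.7142]  S=[1.2341]  K=[0.3356]  nu=[-4.6517]  x^+=[-0.2040]  P^+=[0.0136]
step 3: x^-=[-0.2040]  P^-=[0.1636]  H_jac=[-0.4080]  S=[0.1372]  K=[-0.4864]  nu=[-0.7016]  x^+=[0.1373]  P^+=[0.1311]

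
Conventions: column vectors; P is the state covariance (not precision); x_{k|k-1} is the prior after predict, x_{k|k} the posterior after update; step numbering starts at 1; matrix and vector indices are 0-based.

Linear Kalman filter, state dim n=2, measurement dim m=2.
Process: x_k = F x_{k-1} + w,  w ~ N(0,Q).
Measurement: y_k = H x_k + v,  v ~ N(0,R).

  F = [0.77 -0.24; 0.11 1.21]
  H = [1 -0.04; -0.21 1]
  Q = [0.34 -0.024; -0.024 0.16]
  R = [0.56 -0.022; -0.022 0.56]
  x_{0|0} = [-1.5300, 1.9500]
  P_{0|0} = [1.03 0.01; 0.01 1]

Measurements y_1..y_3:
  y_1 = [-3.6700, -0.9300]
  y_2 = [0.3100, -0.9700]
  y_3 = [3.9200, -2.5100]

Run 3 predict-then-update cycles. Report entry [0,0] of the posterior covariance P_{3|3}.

P_post[0,0] = 0.2624

step 1: x^-=[-1.6461, 2.1912]  P^-=[1.0046 -0.2181; -0.2181 1.6392]  S=[1.5847 -0.5185; -0.5185 2.3351]  K=[0.6247 -0.0450; 0.0616 0.7353]  nu=[-1.9363, -3.4669]  x^+=[-2.6996, -0.4771]  P^+=[0.3522 0.0350; 0.0350 0.4177]
step 2: x^-=[-1.9642, -0.8742]  P^-=[0.5600 -0.0838; -0.0838 0.7852]  S=[1.1279 -0.2555; -0.2555 1.4051]  K=[0.4870 -0.0548; 0.0285 0.5765]  nu=[2.2392, -0.5083]  x^+=[-0.8458, -1.1035]  P^+=[0.2746 0.0163; 0.0163 0.3256]
step 3: x^-=[-0.3864, -1.4283]  P^-=[0.5155 -0.0806; -0.0806 0.6444]  S=[1.0830 -0.2373; -0.2373 1.2610]  K=[0.4654 -0.0622; 0.0174 0.5277]  nu=[4.2493, -1.1629]  x^+=[1.6634, -1.9679]  P^+=[0.2624 0.0100; 0.0100 0.2973]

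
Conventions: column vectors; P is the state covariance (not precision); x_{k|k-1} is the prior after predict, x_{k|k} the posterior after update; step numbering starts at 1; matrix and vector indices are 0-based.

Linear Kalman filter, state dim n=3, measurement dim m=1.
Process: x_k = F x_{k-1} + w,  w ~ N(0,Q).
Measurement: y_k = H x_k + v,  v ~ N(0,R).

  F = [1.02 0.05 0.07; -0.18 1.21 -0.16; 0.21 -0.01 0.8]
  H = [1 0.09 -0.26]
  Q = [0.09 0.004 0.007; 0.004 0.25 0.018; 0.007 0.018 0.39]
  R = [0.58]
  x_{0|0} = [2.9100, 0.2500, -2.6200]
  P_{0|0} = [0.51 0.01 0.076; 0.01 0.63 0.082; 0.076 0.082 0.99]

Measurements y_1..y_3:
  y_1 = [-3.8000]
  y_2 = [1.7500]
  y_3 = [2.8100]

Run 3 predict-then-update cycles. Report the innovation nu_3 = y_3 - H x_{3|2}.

step 1: x^-=[2.7973, 0.1979, -1.4874]  P^-=[0.6395 -0.0574 0.2377; -0.0574 1.1825 -0.0671; 0.2377 -0.0671 1.0703]  S=[1.1706]  K=[0.4891; 0.0568; -0.0398]  nu=[-7.0018]  x^+=[-0.6271, -0.1995, -1.2087]  P^+=[0.3595 -0.0899 0.2605; -0.0899 1.1788 -0.0644; 0.2605 -0.0644 1.0685]
step 2: x^-=[-0.7342, 0.0649, -1.0966]  P^-=[0.4998 -0.1636 0.3571; -0.1636 2.0939 -0.2783; 0.3571 -0.2783 1.1787]  S=[0.9743]  K=[0.4025; 0.0998; 0.0262]  nu=[2.1932]  x^+=[0.1487, 0.2839, -1.0391]  P^+=[0.3419 -0.2027 0.3468; -0.2027 2.0842 -0.2809; 0.3468 -0.2809 1.1781]
step 3: x^-=[0.0931, 0.4830, -0.8029]  P^-=[0.4836 -0.2767 0.4222; -0.2767 3.5598 -0.5568; 0.4222 -0.5568 1.2811]  S=[0.9357]  K=[0.3729; 0.2013; 0.0416]  nu=[2.4647]  x^+=[1.0121, 0.9792, -0.7003]  P^+=[0.3535 -0.3470 0.4076; -0.3470 3.5218 -0.5646; 0.4076 -0.5646 1.2795]

innov = [2.4647]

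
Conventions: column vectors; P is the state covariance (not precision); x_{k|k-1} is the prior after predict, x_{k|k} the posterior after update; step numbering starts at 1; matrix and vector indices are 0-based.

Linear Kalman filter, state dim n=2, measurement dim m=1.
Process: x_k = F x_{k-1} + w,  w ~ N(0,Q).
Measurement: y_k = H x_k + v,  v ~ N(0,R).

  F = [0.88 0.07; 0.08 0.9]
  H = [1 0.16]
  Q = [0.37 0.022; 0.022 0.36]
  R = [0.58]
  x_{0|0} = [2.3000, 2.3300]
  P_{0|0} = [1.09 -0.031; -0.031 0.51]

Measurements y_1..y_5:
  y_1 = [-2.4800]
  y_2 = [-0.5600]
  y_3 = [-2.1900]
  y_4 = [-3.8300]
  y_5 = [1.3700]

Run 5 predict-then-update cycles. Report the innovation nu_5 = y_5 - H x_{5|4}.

step 1: x^-=[2.1871, 2.2810]  P^-=[1.2128 0.1061; 0.1061 0.7756]  S=[1.8466]  K=[0.6660; 0.1247]  nu=[-5.0321]  x^+=[-1.1640, 1.6536]  P^+=[0.3938 -0.0472; -0.0472 0.7469]
step 2: x^-=[-0.9086, 1.3951]  P^-=[0.6728 0.0591; 0.0591 0.9607]  S=[1.2963]  K=[0.5263; 0.1642]  nu=[0.1254]  x^+=[-0.8426, 1.4157]  P^+=[0.3137 -0.0529; -0.0529 0.9258]
step 3: x^-=[-0.6424, 1.2067]  P^-=[0.6110 0.0602; 0.0602 1.1043]  S=[1.2385]  K=[0.5011; 0.1913]  nu=[-1.7407]  x^+=[-1.5146, 0.8738]  P^+=[0.3000 -0.0585; -0.0585 1.0589]
step 4: x^-=[-1.2717, 0.6652]  P^-=[0.6003 0.0632; 0.0632 1.2112]  S=[1.2315]  K=[0.4957; 0.2087]  nu=[-2.6647]  x^+=[-2.5925, 0.1092]  P^+=[0.2977 -0.0642; -0.0642 1.1576]
step 5: x^-=[-2.2737, -0.1092]  P^-=[0.5983 0.0647; 0.0647 1.2903]  S=[1.2321]  K=[0.4940; 0.2201]  nu=[3.6612]  x^+=[-0.4650, 0.6966]  P^+=[0.2976 -0.0693; -0.0693 1.2307]

innov = [3.6612]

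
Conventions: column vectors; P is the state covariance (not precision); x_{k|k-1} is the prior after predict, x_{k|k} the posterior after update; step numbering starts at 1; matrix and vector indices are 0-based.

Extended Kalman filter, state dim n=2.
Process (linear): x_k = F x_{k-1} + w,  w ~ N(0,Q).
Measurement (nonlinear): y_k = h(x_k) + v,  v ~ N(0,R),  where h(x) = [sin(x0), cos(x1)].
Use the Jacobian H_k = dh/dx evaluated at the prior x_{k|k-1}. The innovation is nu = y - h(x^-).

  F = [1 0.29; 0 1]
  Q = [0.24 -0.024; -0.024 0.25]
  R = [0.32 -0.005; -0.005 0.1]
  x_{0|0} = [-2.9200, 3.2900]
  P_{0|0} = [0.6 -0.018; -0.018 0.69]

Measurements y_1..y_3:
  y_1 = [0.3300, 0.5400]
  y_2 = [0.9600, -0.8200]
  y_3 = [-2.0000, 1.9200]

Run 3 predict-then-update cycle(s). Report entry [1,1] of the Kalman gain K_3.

K[1,1] = 0.8690

step 1: x^-=[-1.9659, 3.2900]  P^-=[0.8876 0.1581; 0.1581 0.9400]  H_jac=[-0.3849 0.0000; 0.0000 0.1479]  S=[0.4515 -0.0140; -0.0140 0.1206]  K=[-0.7534 0.1064; -0.0994 1.1414]  nu=[1.2530, 1.5290]  x^+=[-2.7471, 4.9107]  P^+=[0.6277 0.0975; 0.0975 0.7753]
step 2: x^-=[-1.3230, 4.9107]  P^-=[0.9895 0.2983; 0.2983 1.0253]  H_jac=[0.2453 0.0000; 0.0000 0.9804]  S=[0.3795 0.0667; 0.0667 1.0855]  K=[0.5985 0.2326; 0.0303 0.9242]  nu=[1.9295, -1.0170]  x^+=[-0.4047, 4.0292]  P^+=[0.7762 0.0207; 0.0207 0.0941]
step 3: x^-=[0.7638, 4.0292]  P^-=[1.0361 0.0240; 0.0240 0.3441]  H_jac=[0.7222 0.0000; 0.0000 0.7756]  S=[0.8604 0.0084; 0.0084 0.3070]  K=[0.8693 0.0367; 0.0116 0.8690]  nu=[-2.6917, 2.5512]  x^+=[-1.4825, 6.2151]  P^+=[0.3849 -0.0009; -0.0009 0.1120]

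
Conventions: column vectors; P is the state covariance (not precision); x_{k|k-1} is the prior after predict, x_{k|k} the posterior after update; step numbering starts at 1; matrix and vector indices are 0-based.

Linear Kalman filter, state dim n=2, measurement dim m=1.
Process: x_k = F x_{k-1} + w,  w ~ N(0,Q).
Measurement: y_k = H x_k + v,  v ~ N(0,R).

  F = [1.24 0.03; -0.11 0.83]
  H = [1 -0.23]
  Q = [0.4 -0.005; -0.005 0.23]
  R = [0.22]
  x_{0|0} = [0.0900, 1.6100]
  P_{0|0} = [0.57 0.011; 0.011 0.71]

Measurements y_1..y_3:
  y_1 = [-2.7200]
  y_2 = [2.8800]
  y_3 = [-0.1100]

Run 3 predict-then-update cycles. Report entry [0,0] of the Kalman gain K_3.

step 1: x^-=[0.1599, 1.3264]  P^-=[1.2779 -0.0538; -0.0538 0.7240]  S=[1.5609]  K=[0.8266; -0.1411]  nu=[-2.5748]  x^+=[-1.9684, 1.6898]  P^+=[0.2114 0.1283; 0.1283 0.6929]
step 2: x^-=[-2.3902, 1.6191]  P^-=[0.7352 0.1151; 0.1151 0.6865]  S=[0.9385]  K=[0.7551; -0.0456]  nu=[5.6426]  x^+=[1.8705, 1.3616]  P^+=[0.2000 0.1474; 0.1474 0.6845]
step 3: x^-=[2.3603, 0.9244]  P^-=[0.7191 0.1360; 0.1360 0.6771]  S=[0.9124]  K=[0.7539; -0.0216]  nu=[-2.2577]  x^+=[0.6582, 0.9732]  P^+=[0.2006 0.1509; 0.1509 0.6766]

K[0,0] = 0.7539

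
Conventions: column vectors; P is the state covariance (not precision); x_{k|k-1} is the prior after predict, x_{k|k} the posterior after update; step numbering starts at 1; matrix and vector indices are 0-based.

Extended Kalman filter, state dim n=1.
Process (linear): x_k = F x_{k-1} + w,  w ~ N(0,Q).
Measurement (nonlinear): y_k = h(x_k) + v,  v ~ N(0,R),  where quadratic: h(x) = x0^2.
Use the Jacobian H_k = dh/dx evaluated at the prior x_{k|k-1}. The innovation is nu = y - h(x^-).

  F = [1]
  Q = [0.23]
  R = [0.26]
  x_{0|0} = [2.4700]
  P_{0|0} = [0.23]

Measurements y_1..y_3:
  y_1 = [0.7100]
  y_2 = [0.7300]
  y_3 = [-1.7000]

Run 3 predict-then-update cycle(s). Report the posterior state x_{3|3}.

step 1: x^-=[2.4700]  P^-=[0.4600]  H_jac=[4.9400]  S=[11.4857]  K=[0.1978]  nu=[-5.3909]  x^+=[1.4034]  P^+=[0.0104]
step 2: x^-=[1.4034]  P^-=[0.2404]  H_jac=[2.8069]  S=[2.1541]  K=[0.3133]  nu=[-1.2396]  x^+=[1.0151]  P^+=[0.0290]
step 3: x^-=[1.0151]  P^-=[0.2590]  H_jac=[2.0302]  S=[1.3276]  K=[0.3961]  nu=[-2.7304]  x^+=[-0.0664]  P^+=[0.0507]

x_post = [-0.0664]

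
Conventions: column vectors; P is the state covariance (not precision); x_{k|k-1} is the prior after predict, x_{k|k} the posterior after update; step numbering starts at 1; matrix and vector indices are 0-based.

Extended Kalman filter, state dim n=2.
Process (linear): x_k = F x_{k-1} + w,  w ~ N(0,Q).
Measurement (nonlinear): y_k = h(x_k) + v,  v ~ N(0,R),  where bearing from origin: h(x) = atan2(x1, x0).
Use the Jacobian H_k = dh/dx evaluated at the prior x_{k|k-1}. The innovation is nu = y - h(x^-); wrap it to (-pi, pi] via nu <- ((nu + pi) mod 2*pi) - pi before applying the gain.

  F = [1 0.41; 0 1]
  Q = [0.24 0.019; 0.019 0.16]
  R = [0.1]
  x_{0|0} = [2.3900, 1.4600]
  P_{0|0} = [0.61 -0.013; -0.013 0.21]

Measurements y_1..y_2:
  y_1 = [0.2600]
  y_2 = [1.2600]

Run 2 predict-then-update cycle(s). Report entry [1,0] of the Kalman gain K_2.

K[1,0] = 0.7066

step 1: x^-=[2.9886, 1.4600]  P^-=[0.8746 0.0921; 0.0921 0.3700]  H_jac=[-0.1320 0.2701]  S=[0.1357]  K=[-0.6674; 0.6471]  nu=[-0.1944]  x^+=[3.1184, 1.3342]  P^+=[0.8142 0.1507; 0.1507 0.3132]
step 2: x^-=[3.6654, 1.3342]  P^-=[1.2304 0.2981; 0.2981 0.4732]  H_jac=[-0.0877 0.2409]  S=[0.1243]  K=[-0.2902; 0.7066]  nu=[0.9109]  x^+=[3.4010, 1.9778]  P^+=[1.2200 0.3236; 0.3236 0.4111]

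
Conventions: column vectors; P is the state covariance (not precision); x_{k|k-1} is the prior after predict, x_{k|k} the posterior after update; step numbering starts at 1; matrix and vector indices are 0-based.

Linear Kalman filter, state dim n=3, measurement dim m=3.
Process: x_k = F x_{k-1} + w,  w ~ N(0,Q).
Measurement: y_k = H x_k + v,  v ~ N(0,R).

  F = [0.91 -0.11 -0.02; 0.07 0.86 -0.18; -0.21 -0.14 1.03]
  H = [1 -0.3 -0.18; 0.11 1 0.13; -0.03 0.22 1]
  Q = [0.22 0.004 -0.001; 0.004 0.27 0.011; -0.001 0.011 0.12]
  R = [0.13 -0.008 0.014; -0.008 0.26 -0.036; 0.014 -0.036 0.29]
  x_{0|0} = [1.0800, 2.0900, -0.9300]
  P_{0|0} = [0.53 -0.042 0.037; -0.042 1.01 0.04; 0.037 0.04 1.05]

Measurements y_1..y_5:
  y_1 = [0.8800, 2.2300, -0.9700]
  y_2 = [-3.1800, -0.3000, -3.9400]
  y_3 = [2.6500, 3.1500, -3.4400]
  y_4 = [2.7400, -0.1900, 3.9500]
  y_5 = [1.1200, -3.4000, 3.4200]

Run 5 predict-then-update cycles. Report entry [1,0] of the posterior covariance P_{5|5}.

P_post[1,0] = 0.0173

step 1: x^-=[0.7715, 2.0404, -1.4773]  P^-=[0.6788 -0.0926 -0.0736; -0.0926 1.0352 -0.2646; -0.0736 -0.2646 1.2471]  S=[0.9958 -0.3128 -0.3045; -0.3128 1.2333 0.0722; -0.3045 0.0722 1.4770]  K=[0.8026 0.1766 0.0794; -0.1419 0.7726 -0.0901; -0.0163 -0.1412 0.8100]  nu=[0.4547, 0.2968, 0.0816]  x^+=[1.1953, 2.1978, -1.4606]  P^+=[0.1150 0.0205 0.0269; 0.0205 0.2164 -0.1029; 0.0269 -0.1029 0.2632]
step 2: x^-=[0.8752, 2.2367, -2.0631]  P^-=[0.3124 0.0030 0.0094; 0.0030 0.4728 -0.1602; 0.0094 -0.1602 0.4278]  S=[0.4763 -0.0865 -0.0390; -0.0865 0.7030 -0.0412; -0.0390 -0.0412 0.6698]  K=[0.6802 0.1414 0.0494; -0.1218 0.6252 -0.0527; -0.0146 -0.1152 0.5777]  nu=[-3.7556, -2.3648, -2.3427]  x^+=[-2.1292, 1.3388, -3.0892]  P^+=[0.0962 0.0166 0.0180; 0.0166 0.1736 -0.0772; 0.0180 -0.0772 0.1890]
step 3: x^-=[-2.0231, 1.5584, -2.9222]  P^-=[0.2975 0.0041 0.0031; 0.0041 0.4305 -0.1179; 0.0031 -0.1179 0.3436]  S=[0.4611 -0.0823 -0.0411; -0.0823 0.6702 -0.0185; -0.0411 -0.0185 0.6026]  K=[0.6699 0.1390 0.0418; -0.1197 0.6046 -0.0282; -0.0214 -0.0969 0.5226]  nu=[4.6146, 2.1940, -0.9214]  x^+=[1.3348, 2.3584, -3.7151]  P^+=[0.0944 0.0169 0.0156; 0.0169 0.1661 -0.0677; 0.0156 -0.0677 0.1701]
step 4: x^-=[1.0296, 2.7904, -4.4370]  P^-=[0.2960 0.0052 0.0004; 0.0052 0.4214 -0.1051; 0.0004 -0.1051 0.3216]  S=[0.4597 -0.0813 -0.0433; -0.0813 0.6643 -0.0105; -0.0433 -0.0105 0.5860]  K=[0.6687 0.1394 0.0394; -0.1183 0.5999 -0.0193; -0.0247 -0.0902 0.5060]  nu=[1.7489, -2.5168, 7.8040]  x^+=[2.1559, 0.9229, -0.3048]  P^+=[0.0942 0.0172 0.0148; 0.0172 0.1641 -0.0644; 0.0148 -0.0644 0.1642]
step 5: x^-=[1.8664, 0.9995, -0.8959]  P^-=[0.2958 0.0058 -0.0006; 0.0058 0.4188 -0.1009; -0.0006 -0.1009 0.3148]  S=[0.4595 -0.0808 -0.0442; -0.0808 0.6627 -0.0078; -0.0442 -0.0078 0.5809]  K=[0.6684 0.1397 0.0386; -0.1176 0.5986 -0.0163; -0.0260 -0.0879 0.5006]  nu=[-0.6078, -4.4883, 4.1520]  x^+=[0.9935, -1.6834, 1.5929]  P^+=[0.0941 0.0173 0.0145; 0.0173 0.1635 -0.0634; 0.0145 -0.0634 0.1623]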